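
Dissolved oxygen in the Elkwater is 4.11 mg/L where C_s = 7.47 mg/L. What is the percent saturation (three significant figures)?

% saturation = C/C_s × 100 = 4.11/7.47 × 100 = 55.0 %.

55.0 % saturation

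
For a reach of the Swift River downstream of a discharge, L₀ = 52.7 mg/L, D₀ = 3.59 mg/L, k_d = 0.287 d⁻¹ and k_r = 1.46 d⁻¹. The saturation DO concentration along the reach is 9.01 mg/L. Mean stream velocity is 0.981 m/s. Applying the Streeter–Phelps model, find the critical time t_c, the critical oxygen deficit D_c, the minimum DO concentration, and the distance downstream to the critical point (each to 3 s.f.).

t_c ≈ 1.11 d; D_c ≈ 7.54 mg/L; min DO ≈ 1.47 mg/L; x_c ≈ 94.0 km

At the critical point dD/dt = 0, so k_d L₀ e^(−k_d t) = k_r D. Substituting D(t) from the Streeter–Phelps equation and solving for t gives
t_c = ln[(k_r/k_d)(1 − D₀(k_r−k_d)/(k_d L₀))] / (k_r−k_d).
Here k_r−k_d = 1.173 d⁻¹ and 1 − D₀(k_r−k_d)/(k_d L₀) = 1 − 3.59×1.173/(0.287×52.7) = 0.7216, so
t_c = ln(5.087 × 0.7216) / 1.173 = 1.300 / 1.173 = 1.109 d.
D_c = (k_d/k_r) L₀ e^(−k_d t_c) = (0.287/1.46) × 52.7 × e^(−0.287×1.109) = 0.1966 × 52.7 × 0.7275 = 7.536 mg/L.
Minimum DO = C_s − D_c = 9.01 − 7.536 = 1.474 mg/L.
x_c = v t_c = 0.981 m/s × 1.109 d × 86400 s/d = 93960 m ≈ 94.0 km.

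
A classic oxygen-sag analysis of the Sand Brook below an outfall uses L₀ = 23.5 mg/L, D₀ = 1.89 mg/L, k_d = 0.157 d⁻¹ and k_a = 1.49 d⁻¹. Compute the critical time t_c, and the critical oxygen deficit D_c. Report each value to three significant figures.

t_c ≈ 0.827 d; D_c ≈ 2.17 mg/L

t_c = [1/(k_a−k_d)] ln[(k_a/k_d)(1 − D₀(k_a−k_d)/(k_d L₀))]
= [1/(1.49−0.157)] ln[(1.49/0.157)(1 − 1.89×1.333/(0.157×23.5))]
= (1/1.333) ln[9.490 × 0.3172] = 0.7502 × ln(3.010) = 0.7502 × 1.102 = 0.8266 d.
D_c = (k_d/k_a) L₀ e^(−k_d t_c) = (0.157/1.49) × 23.5 × e^(−0.157×0.8266) = 0.1054 × 23.5 × 0.8783 = 2.175 mg/L.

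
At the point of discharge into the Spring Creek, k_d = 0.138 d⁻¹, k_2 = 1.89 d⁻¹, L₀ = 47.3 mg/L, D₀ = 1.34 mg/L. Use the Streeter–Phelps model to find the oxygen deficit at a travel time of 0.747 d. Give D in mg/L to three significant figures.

D ≈ 2.78 mg/L

k_d L₀/(k_2−k_d) = 0.138×47.3/(1.89−0.138) = 6.527/1.752 = 3.726 mg/L.
e^(−k_d t) = e^(−0.138×0.7470) = 0.9020; e^(−k_2 t) = e^(−1.89×0.7470) = 0.2437.
D = 3.726 × (0.9020 − 0.2437) + 1.34 × 0.2437 = 2.453 + 0.3266 = 2.779 mg/L.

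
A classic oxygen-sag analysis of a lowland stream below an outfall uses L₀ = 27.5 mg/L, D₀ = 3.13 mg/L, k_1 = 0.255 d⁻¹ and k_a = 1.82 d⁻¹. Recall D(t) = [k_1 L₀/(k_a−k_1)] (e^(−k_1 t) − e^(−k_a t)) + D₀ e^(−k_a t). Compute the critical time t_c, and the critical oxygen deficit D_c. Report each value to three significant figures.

With k_a/k_1 = 7.137 and 1 − D₀(k_a−k_1)/(k_1 L₀) = 0.3015,
t_c = ln(7.137 × 0.3015) / (1.82 − 0.255) = ln(2.152) / 1.565 = 0.7662/1.565 = 0.4896 d.
L(t_c) = L₀ e^(−k_1 t_c) = 27.5 × 0.8826 = 24.27 mg/L, and at the critical point k_a D_c = k_1 L, so D_c = (0.255/1.82) × 24.27 = 3.401 mg/L.

t_c ≈ 0.490 d; D_c ≈ 3.40 mg/L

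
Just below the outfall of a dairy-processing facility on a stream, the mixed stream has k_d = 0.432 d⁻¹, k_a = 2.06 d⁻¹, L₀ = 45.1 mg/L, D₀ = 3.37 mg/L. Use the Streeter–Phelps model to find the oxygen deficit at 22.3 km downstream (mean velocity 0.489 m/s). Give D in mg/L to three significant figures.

Travel time t = x/v = 22.3 km / (0.489 m/s) = 22300 m / 0.489 m/s = 45600 s = 0.5278 d.
k_d L₀/(k_a−k_d) = 0.432×45.1/(2.06−0.432) = 19.48/1.628 = 11.97 mg/L.
e^(−k_d t) = e^(−0.432×0.5278) = 0.7961; e^(−k_a t) = e^(−2.06×0.5278) = 0.3371.
D = 11.97 × (0.7961 − 0.3371) + 3.37 × 0.3371 = 5.493 + 1.136 = 6.629 mg/L.

D ≈ 6.63 mg/L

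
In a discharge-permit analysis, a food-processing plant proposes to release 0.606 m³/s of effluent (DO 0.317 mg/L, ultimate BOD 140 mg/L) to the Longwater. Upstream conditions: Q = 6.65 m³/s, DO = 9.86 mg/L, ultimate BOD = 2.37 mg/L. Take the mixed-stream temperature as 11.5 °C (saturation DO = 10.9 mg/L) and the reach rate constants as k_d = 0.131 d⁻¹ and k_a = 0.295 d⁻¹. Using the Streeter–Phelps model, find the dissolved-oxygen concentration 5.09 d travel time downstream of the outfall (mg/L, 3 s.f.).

Mixed DO = (6.65×9.86 + 0.606×0.317)/(6.65+0.606) = 65.76/7.256 = 9.063 mg/L.
Mixed L₀ = (6.65×2.37 + 0.606×140)/(7.256) = 100.6/7.256 = 13.86 mg/L.
Initial deficit D₀ = C_s − DO₀ = 10.9 − 9.063 = 1.837 mg/L.
D(5.09) = [0.131×13.86/(0.295−0.131)](e^(−0.131×5.09) − e^(−0.295×5.09)) + 1.837 e^(−0.295×5.09)
= 11.07 × (0.5134 − 0.2228) + 1.837 × 0.2228 = 3.627 mg/L.
DO = 10.9 − 3.627 = 7.273 mg/L.

DO ≈ 7.27 mg/L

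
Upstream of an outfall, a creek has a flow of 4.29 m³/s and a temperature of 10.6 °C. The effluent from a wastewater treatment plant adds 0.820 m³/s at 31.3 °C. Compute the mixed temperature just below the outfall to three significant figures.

Flow-weighted mixing: C = (Q_r C_r + Q_w C_w)/(Q_r + Q_w)
= (4.29×10.6 + 0.820×31.3)/(4.29 + 0.820) = 71.14/5.110 = 13.92 °C.

13.9 °C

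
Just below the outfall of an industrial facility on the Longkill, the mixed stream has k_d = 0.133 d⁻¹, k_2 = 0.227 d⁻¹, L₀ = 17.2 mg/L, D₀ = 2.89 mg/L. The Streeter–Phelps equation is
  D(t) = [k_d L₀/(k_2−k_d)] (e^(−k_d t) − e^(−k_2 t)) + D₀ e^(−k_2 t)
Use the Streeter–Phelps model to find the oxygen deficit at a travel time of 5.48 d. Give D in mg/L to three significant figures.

D ≈ 5.56 mg/L

k_d L₀/(k_2−k_d) = 0.133×17.2/(0.227−0.133) = 2.288/0.09400 = 24.34 mg/L.
e^(−k_d t) = e^(−0.133×5.480) = 0.4825; e^(−k_2 t) = e^(−0.227×5.480) = 0.2882.
D = 24.34 × (0.4825 − 0.2882) + 2.89 × 0.2882 = 4.727 + 0.8330 = 5.560 mg/L.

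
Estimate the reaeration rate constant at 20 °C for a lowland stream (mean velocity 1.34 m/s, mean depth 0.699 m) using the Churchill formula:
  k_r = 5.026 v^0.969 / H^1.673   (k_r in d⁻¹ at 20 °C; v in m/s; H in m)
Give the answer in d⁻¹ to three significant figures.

k_r ≈ 12.2 d⁻¹

k_r = 5.026 × 1.34^0.969 / 0.699^1.673 = 5.026 × 1.328 / 0.5493 = 12.15 d⁻¹.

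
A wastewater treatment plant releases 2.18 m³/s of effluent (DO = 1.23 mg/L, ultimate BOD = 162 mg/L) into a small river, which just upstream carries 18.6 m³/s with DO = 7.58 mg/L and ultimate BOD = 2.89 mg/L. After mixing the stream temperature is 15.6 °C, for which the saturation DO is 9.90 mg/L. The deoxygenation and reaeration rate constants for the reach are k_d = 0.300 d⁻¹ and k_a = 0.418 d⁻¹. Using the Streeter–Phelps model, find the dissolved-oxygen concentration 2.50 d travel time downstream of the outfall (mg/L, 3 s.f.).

Mixed DO = (18.6×7.58 + 2.18×1.23)/(18.6+2.18) = 143.7/20.78 = 6.914 mg/L.
Mixed L₀ = (18.6×2.89 + 2.18×162)/(20.78) = 406.9/20.78 = 19.58 mg/L.
Initial deficit D₀ = C_s − DO₀ = 9.90 − 6.914 = 2.986 mg/L.
D(2.50) = [0.300×19.58/(0.418−0.300)](e^(−0.300×2.50) − e^(−0.418×2.50)) + 2.986 e^(−0.418×2.50)
= 49.78 × (0.4724 − 0.3517) + 2.986 × 0.3517 = 7.058 mg/L.
DO = 9.90 − 7.058 = 2.842 mg/L.

DO ≈ 2.84 mg/L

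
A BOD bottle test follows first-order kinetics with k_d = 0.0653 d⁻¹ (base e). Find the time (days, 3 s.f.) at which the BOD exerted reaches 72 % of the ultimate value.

y/L₀ = 1 − e^(−k_d t) = 0.72 ⇒ e^(−k_d t) = 0.280
t = −ln(0.280) / 0.0653 = 1.273 / 0.0653 = 19.49 d.

t ≈ 19.5 d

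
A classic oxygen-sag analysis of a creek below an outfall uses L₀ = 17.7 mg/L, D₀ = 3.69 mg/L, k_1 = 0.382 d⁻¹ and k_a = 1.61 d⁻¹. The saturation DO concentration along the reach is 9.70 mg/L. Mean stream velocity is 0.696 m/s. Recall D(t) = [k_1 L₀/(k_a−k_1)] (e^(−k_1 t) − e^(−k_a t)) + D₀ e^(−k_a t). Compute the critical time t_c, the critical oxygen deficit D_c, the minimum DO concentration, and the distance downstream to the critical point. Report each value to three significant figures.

t_c ≈ 0.268 d; D_c ≈ 3.79 mg/L; min DO ≈ 5.91 mg/L; x_c ≈ 16.1 km

With k_a/k_1 = 4.215 and 1 − D₀(k_a−k_1)/(k_1 L₀) = 0.3298,
t_c = ln(4.215 × 0.3298) / (1.61 − 0.382) = ln(1.390) / 1.228 = 0.3294/1.228 = 0.2682 d.
L(t_c) = L₀ e^(−k_1 t_c) = 17.7 × 0.9026 = 15.98 mg/L, and at the critical point k_a D_c = k_1 L, so D_c = (0.382/1.61) × 15.98 = 3.791 mg/L.
Minimum DO = C_s − D_c = 9.70 − 3.791 = 5.909 mg/L.
x_c = v t_c = 0.696 m/s × 0.2682 d × 86400 s/d = 16130 m ≈ 16.1 km.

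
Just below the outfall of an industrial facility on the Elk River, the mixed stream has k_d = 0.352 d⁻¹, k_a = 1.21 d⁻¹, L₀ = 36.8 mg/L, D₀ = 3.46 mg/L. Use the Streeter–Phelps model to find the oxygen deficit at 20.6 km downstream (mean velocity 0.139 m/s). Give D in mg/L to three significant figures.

Travel time t = x/v = 20.6 km / (0.139 m/s) = 20600 m / 0.139 m/s = 148200 s = 1.715 d.
k_d L₀/(k_a−k_d) = 0.352×36.8/(1.21−0.352) = 12.95/0.8580 = 15.10 mg/L.
e^(−k_d t) = e^(−0.352×1.715) = 0.5467; e^(−k_a t) = e^(−1.21×1.715) = 0.1255.
D = 15.10 × (0.5467 − 0.1255) + 3.46 × 0.1255 = 6.360 + 0.4342 = 6.794 mg/L.

D ≈ 6.79 mg/L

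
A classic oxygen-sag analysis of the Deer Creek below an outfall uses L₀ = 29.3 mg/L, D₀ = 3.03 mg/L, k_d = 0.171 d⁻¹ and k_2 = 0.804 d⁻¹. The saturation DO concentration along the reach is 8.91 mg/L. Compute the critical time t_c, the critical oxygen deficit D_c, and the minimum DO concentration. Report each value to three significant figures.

t_c ≈ 1.68 d; D_c ≈ 4.67 mg/L; min DO ≈ 4.24 mg/L

t_c = [1/(k_2−k_d)] ln[(k_2/k_d)(1 − D₀(k_2−k_d)/(k_d L₀))]
= [1/(0.804−0.171)] ln[(0.804/0.171)(1 − 3.03×0.6330/(0.171×29.3))]
= (1/0.6330) ln[4.702 × 0.6172] = 1.580 × ln(2.902) = 1.580 × 1.065 = 1.683 d.
L(t_c) = L₀ e^(−k_d t_c) = 29.3 × 0.7499 = 21.97 mg/L, and at the critical point k_2 D_c = k_d L, so D_c = (0.171/0.804) × 21.97 = 4.673 mg/L.
Minimum DO = C_s − D_c = 8.91 − 4.673 = 4.237 mg/L.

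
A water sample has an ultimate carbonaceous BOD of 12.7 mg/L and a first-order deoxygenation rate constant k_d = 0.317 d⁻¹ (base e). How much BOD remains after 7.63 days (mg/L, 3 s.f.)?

L_t = L₀ e^(−k_d t) = 12.7 × e^(−0.317×7.63) = 12.7 × 0.08904 = 1.131 mg/L.

L ≈ 1.13 mg/L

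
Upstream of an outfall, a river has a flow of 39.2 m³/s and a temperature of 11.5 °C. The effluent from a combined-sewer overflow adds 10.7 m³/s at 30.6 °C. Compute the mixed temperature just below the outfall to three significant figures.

15.6 °C

Flow-weighted mixing: C = (Q_r C_r + Q_w C_w)/(Q_r + Q_w)
= (39.2×11.5 + 10.7×30.6)/(39.2 + 10.7) = 778.2/49.90 = 15.60 °C.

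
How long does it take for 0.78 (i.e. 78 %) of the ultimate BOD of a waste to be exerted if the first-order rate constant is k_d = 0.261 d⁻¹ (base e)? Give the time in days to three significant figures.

t ≈ 5.80 d

y/L₀ = 1 − e^(−k_d t) = 0.78 ⇒ e^(−k_d t) = 0.220
t = −ln(0.220) / 0.261 = 1.514 / 0.261 = 5.801 d.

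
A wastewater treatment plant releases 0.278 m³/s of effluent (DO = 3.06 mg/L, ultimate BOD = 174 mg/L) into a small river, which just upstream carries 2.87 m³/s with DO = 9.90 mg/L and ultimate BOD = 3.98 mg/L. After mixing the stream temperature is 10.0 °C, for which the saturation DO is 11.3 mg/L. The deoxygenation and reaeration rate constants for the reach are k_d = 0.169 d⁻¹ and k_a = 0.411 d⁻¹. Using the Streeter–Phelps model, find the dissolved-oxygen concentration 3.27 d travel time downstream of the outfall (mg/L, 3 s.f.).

DO ≈ 6.60 mg/L

Mixed DO = (2.87×9.90 + 0.278×3.06)/(2.87+0.278) = 29.26/3.148 = 9.296 mg/L.
Mixed L₀ = (2.87×3.98 + 0.278×174)/(3.148) = 59.79/3.148 = 18.99 mg/L.
Initial deficit D₀ = C_s − DO₀ = 11.3 − 9.296 = 2.004 mg/L.
D(3.27) = [0.169×18.99/(0.411−0.169)](e^(−0.169×3.27) − e^(−0.411×3.27)) + 2.004 e^(−0.411×3.27)
= 13.26 × (0.5754 − 0.2608) + 2.004 × 0.2608 = 4.696 mg/L.
DO = 11.3 − 4.696 = 6.604 mg/L.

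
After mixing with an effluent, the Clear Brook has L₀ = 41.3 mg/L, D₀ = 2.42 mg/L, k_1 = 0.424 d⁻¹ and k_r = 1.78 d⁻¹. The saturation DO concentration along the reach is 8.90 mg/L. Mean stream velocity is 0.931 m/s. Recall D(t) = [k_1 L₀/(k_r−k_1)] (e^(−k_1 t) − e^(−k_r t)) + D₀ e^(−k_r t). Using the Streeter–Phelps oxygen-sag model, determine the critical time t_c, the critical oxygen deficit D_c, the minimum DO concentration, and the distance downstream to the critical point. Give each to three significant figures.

t_c ≈ 0.905 d; D_c ≈ 6.70 mg/L; min DO ≈ 2.20 mg/L; x_c ≈ 72.8 km

With k_r/k_1 = 4.198 and 1 − D₀(k_r−k_1)/(k_1 L₀) = 0.8126,
t_c = ln(4.198 × 0.8126) / (1.78 − 0.424) = ln(3.411) / 1.356 = 1.227/1.356 = 0.9050 d.
L(t_c) = L₀ e^(−k_1 t_c) = 41.3 × 0.6813 = 28.14 mg/L, and at the critical point k_r D_c = k_1 L, so D_c = (0.424/1.78) × 28.14 = 6.703 mg/L.
Minimum DO = C_s − D_c = 8.90 − 6.703 = 2.197 mg/L.
x_c = v t_c = 0.931 m/s × 0.9050 d × 86400 s/d = 72790 m ≈ 72.8 km.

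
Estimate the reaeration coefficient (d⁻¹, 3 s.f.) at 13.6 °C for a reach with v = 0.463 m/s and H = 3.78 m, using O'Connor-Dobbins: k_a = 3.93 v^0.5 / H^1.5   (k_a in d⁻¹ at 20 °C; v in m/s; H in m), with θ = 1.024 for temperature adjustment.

k_a ≈ 0.313 d⁻¹

k_a(20) = 3.93 × 0.463^0.5 / 3.78^1.5 = 3.93 × 0.6804 / 7.349 = 0.3639 d⁻¹.
k_a(13.6) = 0.3639 × 1.024^(13.6−20) = 0.3639 × 0.8592 = 0.3126 d⁻¹.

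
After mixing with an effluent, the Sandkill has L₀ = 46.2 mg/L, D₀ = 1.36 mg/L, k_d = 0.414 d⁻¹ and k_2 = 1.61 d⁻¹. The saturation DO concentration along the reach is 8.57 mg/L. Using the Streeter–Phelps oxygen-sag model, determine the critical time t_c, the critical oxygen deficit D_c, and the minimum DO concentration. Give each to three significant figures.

t_c = [1/(k_2−k_d)] ln[(k_2/k_d)(1 − D₀(k_2−k_d)/(k_d L₀))]
= [1/(1.61−0.414)] ln[(1.61/0.414)(1 − 1.36×1.196/(0.414×46.2))]
= (1/1.196) ln[3.889 × 0.9150] = 0.8361 × ln(3.558) = 0.8361 × 1.269 = 1.061 d.
L(t_c) = L₀ e^(−k_d t_c) = 46.2 × 0.6445 = 29.77 mg/L, and at the critical point k_2 D_c = k_d L, so D_c = (0.414/1.61) × 29.77 = 7.656 mg/L.
Minimum DO = C_s − D_c = 8.57 − 7.656 = 0.9139 mg/L.

t_c ≈ 1.06 d; D_c ≈ 7.66 mg/L; min DO ≈ 0.914 mg/L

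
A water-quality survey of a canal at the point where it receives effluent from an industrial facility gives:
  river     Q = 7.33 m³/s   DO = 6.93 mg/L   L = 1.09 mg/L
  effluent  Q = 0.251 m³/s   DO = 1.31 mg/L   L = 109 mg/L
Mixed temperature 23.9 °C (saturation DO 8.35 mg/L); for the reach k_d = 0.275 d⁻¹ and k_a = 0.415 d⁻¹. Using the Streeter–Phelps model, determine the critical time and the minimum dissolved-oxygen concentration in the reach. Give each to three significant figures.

Mixed DO = (7.33×6.93 + 0.251×1.31)/(7.33+0.251) = 51.13/7.581 = 6.744 mg/L.
Mixed L₀ = (7.33×1.09 + 0.251×109)/(7.581) = 35.35/7.581 = 4.663 mg/L.
Initial deficit D₀ = C_s − DO₀ = 8.35 − 6.744 = 1.606 mg/L.
t_c = (1/0.1400) ln[(0.415/0.275)(1 − 1.606×0.1400/(0.275×4.663))] = 7.143 × ln(1.244) = 1.562 d.
D_c = (0.275/0.415) × 4.663 × e^(−0.275×1.562) = 0.6627 × 4.663 × 0.6508 = 2.011 mg/L.
Minimum DO = 8.35 − 2.011 = 6.339 mg/L.

t_c ≈ 1.56 d; minimum DO ≈ 6.34 mg/L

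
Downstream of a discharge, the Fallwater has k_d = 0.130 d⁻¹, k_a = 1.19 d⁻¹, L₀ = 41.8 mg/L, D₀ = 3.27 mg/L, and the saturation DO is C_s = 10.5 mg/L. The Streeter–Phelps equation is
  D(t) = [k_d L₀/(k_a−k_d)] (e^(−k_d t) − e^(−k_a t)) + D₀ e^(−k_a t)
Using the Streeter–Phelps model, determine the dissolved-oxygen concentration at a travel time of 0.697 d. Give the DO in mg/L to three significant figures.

DO ≈ 6.63 mg/L

k_d L₀/(k_a−k_d) = 0.130×41.8/(1.19−0.130) = 5.434/1.060 = 5.126 mg/L.
e^(−k_d t) = e^(−0.130×0.6970) = 0.9134; e^(−k_a t) = e^(−1.19×0.6970) = 0.4363.
D = 5.126 × (0.9134 − 0.4363) + 3.27 × 0.4363 = 2.446 + 1.427 = 3.872 mg/L.
DO = C_s − D = 10.5 − 3.872 = 6.628 mg/L.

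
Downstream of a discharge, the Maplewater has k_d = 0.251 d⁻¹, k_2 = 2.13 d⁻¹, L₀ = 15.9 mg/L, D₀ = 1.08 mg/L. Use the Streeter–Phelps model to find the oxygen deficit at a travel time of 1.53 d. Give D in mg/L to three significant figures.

k_d L₀/(k_2−k_d) = 0.251×15.9/(2.13−0.251) = 3.991/1.879 = 2.124 mg/L.
e^(−k_d t) = e^(−0.251×1.530) = 0.6811; e^(−k_2 t) = e^(−2.13×1.530) = 0.03843.
D = 2.124 × (0.6811 − 0.03843) + 1.08 × 0.03843 = 1.365 + 0.04151 = 1.407 mg/L.

D ≈ 1.41 mg/L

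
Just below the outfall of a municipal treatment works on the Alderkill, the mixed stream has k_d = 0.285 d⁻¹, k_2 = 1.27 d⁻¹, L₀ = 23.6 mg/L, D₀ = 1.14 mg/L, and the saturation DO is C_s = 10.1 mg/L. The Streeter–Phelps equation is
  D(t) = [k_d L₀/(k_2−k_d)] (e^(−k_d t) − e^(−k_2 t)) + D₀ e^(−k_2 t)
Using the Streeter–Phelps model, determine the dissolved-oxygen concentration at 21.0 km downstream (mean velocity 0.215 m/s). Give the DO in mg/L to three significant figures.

DO ≈ 6.51 mg/L

Travel time t = x/v = 21.0 km / (0.215 m/s) = 21000 m / 0.215 m/s = 97670 s = 1.130 d.
k_d L₀/(k_2−k_d) = 0.285×23.6/(1.27−0.285) = 6.726/0.9850 = 6.828 mg/L.
e^(−k_d t) = e^(−0.285×1.130) = 0.7246; e^(−k_2 t) = e^(−1.27×1.130) = 0.2379.
D = 6.828 × (0.7246 − 0.2379) + 1.14 × 0.2379 = 3.323 + 0.2713 = 3.594 mg/L.
DO = C_s − D = 10.1 − 3.594 = 6.506 mg/L.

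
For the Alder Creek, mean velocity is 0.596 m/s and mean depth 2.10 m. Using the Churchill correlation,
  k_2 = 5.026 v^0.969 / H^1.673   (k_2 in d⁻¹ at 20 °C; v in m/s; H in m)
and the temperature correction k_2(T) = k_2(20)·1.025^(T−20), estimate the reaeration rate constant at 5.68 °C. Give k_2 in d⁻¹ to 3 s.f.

k_2 ≈ 0.618 d⁻¹

k_2(20) = 5.026 × 0.596^0.969 / 2.10^1.673 = 5.026 × 0.6056 / 3.460 = 0.8798 d⁻¹.
k_2(5.68) = 0.8798 × 1.025^(5.68−20) = 0.8798 × 0.7022 = 0.6177 d⁻¹.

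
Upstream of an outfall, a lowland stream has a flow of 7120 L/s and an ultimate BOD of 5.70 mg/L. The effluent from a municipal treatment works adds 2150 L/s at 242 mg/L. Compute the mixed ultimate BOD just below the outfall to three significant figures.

Flow-weighted mixing: C = (Q_r C_r + Q_w C_w)/(Q_r + Q_w)
= (7120×5.70 + 2150×242)/(7120 + 2150) = 560900/9270 = 60.51 mg/L.

60.5 mg/L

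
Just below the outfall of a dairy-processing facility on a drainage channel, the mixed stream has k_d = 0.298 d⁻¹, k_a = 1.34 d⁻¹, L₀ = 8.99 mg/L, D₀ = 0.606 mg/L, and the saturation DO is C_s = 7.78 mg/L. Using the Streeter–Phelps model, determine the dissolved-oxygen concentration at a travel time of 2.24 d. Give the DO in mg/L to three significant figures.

DO ≈ 6.56 mg/L

k_d L₀/(k_a−k_d) = 0.298×8.99/(1.34−0.298) = 2.679/1.042 = 2.571 mg/L.
e^(−k_d t) = e^(−0.298×2.240) = 0.5130; e^(−k_a t) = e^(−1.34×2.240) = 0.04971.
D = 2.571 × (0.5130 − 0.04971) + 0.606 × 0.04971 = 1.191 + 0.03012 = 1.221 mg/L.
DO = C_s − D = 7.78 − 1.221 = 6.559 mg/L.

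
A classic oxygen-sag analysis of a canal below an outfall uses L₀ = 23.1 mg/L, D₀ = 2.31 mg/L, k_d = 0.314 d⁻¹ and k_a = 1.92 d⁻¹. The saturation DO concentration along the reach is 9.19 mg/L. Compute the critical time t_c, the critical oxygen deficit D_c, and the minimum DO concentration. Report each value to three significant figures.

At the critical point dD/dt = 0, so k_d L₀ e^(−k_d t) = k_a D. Substituting D(t) from the Streeter–Phelps equation and solving for t gives
t_c = ln[(k_a/k_d)(1 − D₀(k_a−k_d)/(k_d L₀))] / (k_a−k_d).
Here k_a−k_d = 1.606 d⁻¹ and 1 − D₀(k_a−k_d)/(k_d L₀) = 1 − 2.31×1.606/(0.314×23.1) = 0.4885, so
t_c = ln(6.115 × 0.4885) / 1.606 = 1.094 / 1.606 = 0.6814 d.
D_c = (k_d/k_a) L₀ e^(−k_d t_c) = (0.314/1.92) × 23.1 × e^(−0.314×0.6814) = 0.1635 × 23.1 × 0.8074 = 3.050 mg/L.
Minimum DO = C_s − D_c = 9.19 − 3.050 = 6.140 mg/L.

t_c ≈ 0.681 d; D_c ≈ 3.05 mg/L; min DO ≈ 6.14 mg/L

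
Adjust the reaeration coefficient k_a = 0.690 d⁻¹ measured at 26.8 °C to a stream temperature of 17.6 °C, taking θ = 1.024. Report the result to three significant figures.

k_a(T₂) = k_a(T₁) · θ^(T₂−T₁) = 0.690 × 1.024^(17.6−26.8)
= 0.690 × 1.024^-9.20 = 0.690 × 0.8040 = 0.5547 d⁻¹.

k_a ≈ 0.555 d⁻¹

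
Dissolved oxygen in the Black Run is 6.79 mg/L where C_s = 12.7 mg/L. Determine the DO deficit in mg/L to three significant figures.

D ≈ 5.91 mg/L

D = C_s − C = 12.7 − 6.79 = 5.91 mg/L.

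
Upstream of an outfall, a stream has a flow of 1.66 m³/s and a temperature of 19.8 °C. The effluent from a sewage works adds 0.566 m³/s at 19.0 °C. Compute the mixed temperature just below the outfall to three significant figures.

Flow-weighted mixing: C = (Q_r C_r + Q_w C_w)/(Q_r + Q_w)
= (1.66×19.8 + 0.566×19.0)/(1.66 + 0.566) = 43.62/2.226 = 19.60 °C.

19.6 °C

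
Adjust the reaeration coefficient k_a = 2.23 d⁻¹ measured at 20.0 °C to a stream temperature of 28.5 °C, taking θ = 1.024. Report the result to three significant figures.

k_a(T₂) = k_a(T₁) · θ^(T₂−T₁) = 2.23 × 1.024^(28.5−20.0)
= 2.23 × 1.024^8.50 = 2.23 × 1.223 = 2.728 d⁻¹.

k_a ≈ 2.73 d⁻¹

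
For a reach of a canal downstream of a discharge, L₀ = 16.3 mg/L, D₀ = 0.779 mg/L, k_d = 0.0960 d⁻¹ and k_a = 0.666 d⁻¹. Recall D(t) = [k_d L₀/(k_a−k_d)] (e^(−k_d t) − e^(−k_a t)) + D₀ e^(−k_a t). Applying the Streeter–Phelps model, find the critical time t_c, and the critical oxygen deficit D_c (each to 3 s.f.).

t_c ≈ 2.81 d; D_c ≈ 1.79 mg/L

t_c = [1/(k_a−k_d)] ln[(k_a/k_d)(1 − D₀(k_a−k_d)/(k_d L₀))]
= [1/(0.666−0.0960)] ln[(0.666/0.0960)(1 − 0.779×0.5700/(0.0960×16.3))]
= (1/0.5700) ln[6.938 × 0.7162] = 1.754 × ln(4.969) = 1.754 × 1.603 = 2.813 d.
D_c = (k_d/k_a) L₀ e^(−k_d t_c) = (0.0960/0.666) × 16.3 × e^(−0.0960×2.813) = 0.1441 × 16.3 × 0.7634 = 1.794 mg/L.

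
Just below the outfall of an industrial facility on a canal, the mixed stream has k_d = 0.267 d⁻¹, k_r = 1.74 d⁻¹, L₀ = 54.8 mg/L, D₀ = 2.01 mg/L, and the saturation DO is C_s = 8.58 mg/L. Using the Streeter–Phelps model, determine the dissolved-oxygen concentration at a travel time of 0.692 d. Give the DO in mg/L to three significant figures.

DO ≈ 2.70 mg/L

k_d L₀/(k_r−k_d) = 0.267×54.8/(1.74−0.267) = 14.63/1.473 = 9.933 mg/L.
e^(−k_d t) = e^(−0.267×0.6920) = 0.8313; e^(−k_r t) = e^(−1.74×0.6920) = 0.3000.
D = 9.933 × (0.8313 − 0.3000) + 2.01 × 0.3000 = 5.278 + 0.6029 = 5.881 mg/L.
DO = C_s − D = 8.58 − 5.881 = 2.699 mg/L.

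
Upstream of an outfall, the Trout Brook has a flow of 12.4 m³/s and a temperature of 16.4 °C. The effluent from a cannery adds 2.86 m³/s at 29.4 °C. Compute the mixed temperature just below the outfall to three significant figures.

18.8 °C

Flow-weighted mixing: C = (Q_r C_r + Q_w C_w)/(Q_r + Q_w)
= (12.4×16.4 + 2.86×29.4)/(12.4 + 2.86) = 287.4/15.26 = 18.84 °C.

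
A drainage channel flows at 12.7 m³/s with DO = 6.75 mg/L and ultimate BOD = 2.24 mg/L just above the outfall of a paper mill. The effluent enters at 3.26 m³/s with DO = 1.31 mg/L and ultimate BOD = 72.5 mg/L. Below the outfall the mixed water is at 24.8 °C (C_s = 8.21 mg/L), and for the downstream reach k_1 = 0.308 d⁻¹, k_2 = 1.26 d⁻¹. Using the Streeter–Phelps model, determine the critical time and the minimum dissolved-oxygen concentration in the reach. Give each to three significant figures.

Mixed DO = (12.7×6.75 + 3.26×1.31)/(12.7+3.26) = 90.00/15.96 = 5.639 mg/L.
Mixed L₀ = (12.7×2.24 + 3.26×72.5)/(15.96) = 264.8/15.96 = 16.59 mg/L.
Initial deficit D₀ = C_s − DO₀ = 8.21 − 5.639 = 2.571 mg/L.
t_c = (1/0.9520) ln[(1.26/0.308)(1 − 2.571×0.9520/(0.308×16.59))] = 1.050 × ln(2.131) = 0.7949 d.
D_c = (0.308/1.26) × 16.59 × e^(−0.308×0.7949) = 0.2444 × 16.59 × 0.7828 = 3.175 mg/L.
Minimum DO = 8.21 − 3.175 = 5.035 mg/L.

t_c ≈ 0.795 d; minimum DO ≈ 5.04 mg/L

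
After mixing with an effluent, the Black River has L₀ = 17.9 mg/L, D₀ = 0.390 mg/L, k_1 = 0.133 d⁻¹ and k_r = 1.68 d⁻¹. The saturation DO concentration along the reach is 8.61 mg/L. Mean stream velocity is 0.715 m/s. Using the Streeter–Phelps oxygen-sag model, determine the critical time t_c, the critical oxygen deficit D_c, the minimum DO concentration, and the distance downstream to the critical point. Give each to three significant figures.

At the critical point dD/dt = 0, so k_1 L₀ e^(−k_1 t) = k_r D. Substituting D(t) from the Streeter–Phelps equation and solving for t gives
t_c = ln[(k_r/k_1)(1 − D₀(k_r−k_1)/(k_1 L₀))] / (k_r−k_1).
Here k_r−k_1 = 1.547 d⁻¹ and 1 − D₀(k_r−k_1)/(k_1 L₀) = 1 − 0.390×1.547/(0.133×17.9) = 0.7466, so
t_c = ln(12.63 × 0.7466) / 1.547 = 2.244 / 1.547 = 1.451 d.
D_c = (k_1/k_r) L₀ e^(−k_1 t_c) = (0.133/1.68) × 17.9 × e^(−0.133×1.451) = 0.07917 × 17.9 × 0.8245 = 1.168 mg/L.
Minimum DO = C_s − D_c = 8.61 − 1.168 = 7.442 mg/L.
x_c = v t_c = 0.715 m/s × 1.451 d × 86400 s/d = 89610 m ≈ 89.6 km.

t_c ≈ 1.45 d; D_c ≈ 1.17 mg/L; min DO ≈ 7.44 mg/L; x_c ≈ 89.6 km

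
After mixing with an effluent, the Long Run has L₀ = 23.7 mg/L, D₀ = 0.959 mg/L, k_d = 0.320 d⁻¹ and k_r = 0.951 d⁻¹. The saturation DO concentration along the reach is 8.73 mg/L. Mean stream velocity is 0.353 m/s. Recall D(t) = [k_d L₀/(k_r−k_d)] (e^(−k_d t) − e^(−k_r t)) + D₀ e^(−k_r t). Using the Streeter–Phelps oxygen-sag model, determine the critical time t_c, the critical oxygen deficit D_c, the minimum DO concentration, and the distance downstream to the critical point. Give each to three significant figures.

t_c ≈ 1.59 d; D_c ≈ 4.79 mg/L; min DO ≈ 3.94 mg/L; x_c ≈ 48.6 km

t_c = [1/(k_r−k_d)] ln[(k_r/k_d)(1 − D₀(k_r−k_d)/(k_d L₀))]
= [1/(0.951−0.320)] ln[(0.951/0.320)(1 − 0.959×0.6310/(0.320×23.7))]
= (1/0.6310) ln[2.972 × 0.9202] = 1.585 × ln(2.735) = 1.585 × 1.006 = 1.594 d.
L(t_c) = L₀ e^(−k_d t_c) = 23.7 × 0.6004 = 14.23 mg/L, and at the critical point k_r D_c = k_d L, so D_c = (0.320/0.951) × 14.23 = 4.788 mg/L.
Minimum DO = C_s − D_c = 8.73 − 4.788 = 3.942 mg/L.
x_c = v t_c = 0.353 m/s × 1.594 d × 86400 s/d = 48630 m ≈ 48.6 km.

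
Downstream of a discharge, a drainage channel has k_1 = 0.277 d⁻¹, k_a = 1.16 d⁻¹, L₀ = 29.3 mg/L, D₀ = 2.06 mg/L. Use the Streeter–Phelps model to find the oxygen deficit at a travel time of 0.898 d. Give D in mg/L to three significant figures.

k_1 L₀/(k_a−k_1) = 0.277×29.3/(1.16−0.277) = 8.116/0.8830 = 9.192 mg/L.
e^(−k_1 t) = e^(−0.277×0.8980) = 0.7798; e^(−k_a t) = e^(−1.16×0.8980) = 0.3529.
D = 9.192 × (0.7798 − 0.3529) + 2.06 × 0.3529 = 3.924 + 0.7269 = 4.651 mg/L.

D ≈ 4.65 mg/L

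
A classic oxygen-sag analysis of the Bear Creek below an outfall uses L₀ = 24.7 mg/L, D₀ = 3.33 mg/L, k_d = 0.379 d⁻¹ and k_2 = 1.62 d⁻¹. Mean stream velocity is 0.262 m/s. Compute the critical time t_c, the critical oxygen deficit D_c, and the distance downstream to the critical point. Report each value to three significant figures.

At the critical point dD/dt = 0, so k_d L₀ e^(−k_d t) = k_2 D. Substituting D(t) from the Streeter–Phelps equation and solving for t gives
t_c = ln[(k_2/k_d)(1 − D₀(k_2−k_d)/(k_d L₀))] / (k_2−k_d).
Here k_2−k_d = 1.241 d⁻¹ and 1 − D₀(k_2−k_d)/(k_d L₀) = 1 − 3.33×1.241/(0.379×24.7) = 0.5586, so
t_c = ln(4.274 × 0.5586) / 1.241 = 0.8702 / 1.241 = 0.7012 d.
L(t_c) = L₀ e^(−k_d t_c) = 24.7 × 0.7666 = 18.94 mg/L, and at the critical point k_2 D_c = k_d L, so D_c = (0.379/1.62) × 18.94 = 4.430 mg/L.
x_c = v t_c = 0.262 m/s × 0.7012 d × 86400 s/d = 15870 m ≈ 15.9 km.

t_c ≈ 0.701 d; D_c ≈ 4.43 mg/L; x_c ≈ 15.9 km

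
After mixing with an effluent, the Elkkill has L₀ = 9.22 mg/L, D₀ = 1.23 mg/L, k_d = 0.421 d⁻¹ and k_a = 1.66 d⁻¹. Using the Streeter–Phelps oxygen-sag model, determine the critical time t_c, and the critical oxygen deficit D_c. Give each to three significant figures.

With k_a/k_d = 3.943 and 1 − D₀(k_a−k_d)/(k_d L₀) = 0.6074,
t_c = ln(3.943 × 0.6074) / (1.66 − 0.421) = ln(2.395) / 1.239 = 0.8734/1.239 = 0.7049 d.
L(t_c) = L₀ e^(−k_d t_c) = 9.22 × 0.7432 = 6.853 mg/L, and at the critical point k_a D_c = k_d L, so D_c = (0.421/1.66) × 6.853 = 1.738 mg/L.

t_c ≈ 0.705 d; D_c ≈ 1.74 mg/L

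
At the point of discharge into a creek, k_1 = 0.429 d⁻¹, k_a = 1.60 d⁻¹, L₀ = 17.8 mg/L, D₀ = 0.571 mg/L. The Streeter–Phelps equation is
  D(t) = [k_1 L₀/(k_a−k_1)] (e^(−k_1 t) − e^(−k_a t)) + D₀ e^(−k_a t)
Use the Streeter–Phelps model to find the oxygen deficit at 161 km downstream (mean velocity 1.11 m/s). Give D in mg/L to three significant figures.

D ≈ 2.77 mg/L

Travel time t = x/v = 161 km / (1.11 m/s) = 161000 m / 1.11 m/s = 145000 s = 1.679 d.
k_1 L₀/(k_a−k_1) = 0.429×17.8/(1.60−0.429) = 7.636/1.171 = 6.521 mg/L.
e^(−k_1 t) = e^(−0.429×1.679) = 0.4867; e^(−k_a t) = e^(−1.60×1.679) = 0.06815.
D = 6.521 × (0.4867 − 0.06815) + 0.571 × 0.06815 = 2.729 + 0.03891 = 2.768 mg/L.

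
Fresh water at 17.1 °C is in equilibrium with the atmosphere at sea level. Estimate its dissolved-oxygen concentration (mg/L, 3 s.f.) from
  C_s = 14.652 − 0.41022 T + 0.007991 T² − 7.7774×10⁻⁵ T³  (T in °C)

C_s = 14.652 − 0.41022×17.1 + 0.007991×17.1² − 7.7774×10⁻⁵×17.1³ = 9.585 mg/L.

C_s ≈ 9.58 mg/L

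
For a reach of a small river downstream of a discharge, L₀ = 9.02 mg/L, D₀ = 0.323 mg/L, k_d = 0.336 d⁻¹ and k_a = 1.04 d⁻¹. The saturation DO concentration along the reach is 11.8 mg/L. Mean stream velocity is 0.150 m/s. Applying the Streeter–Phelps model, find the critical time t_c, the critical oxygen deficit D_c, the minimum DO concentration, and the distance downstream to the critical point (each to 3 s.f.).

At the critical point dD/dt = 0, so k_d L₀ e^(−k_d t) = k_a D. Substituting D(t) from the Streeter–Phelps equation and solving for t gives
t_c = ln[(k_a/k_d)(1 − D₀(k_a−k_d)/(k_d L₀))] / (k_a−k_d).
Here k_a−k_d = 0.7040 d⁻¹ and 1 − D₀(k_a−k_d)/(k_d L₀) = 1 − 0.323×0.7040/(0.336×9.02) = 0.9250, so
t_c = ln(3.095 × 0.9250) / 0.7040 = 1.052 / 0.7040 = 1.494 d.
L(t_c) = L₀ e^(−k_d t_c) = 9.02 × 0.6053 = 5.460 mg/L, and at the critical point k_a D_c = k_d L, so D_c = (0.336/1.04) × 5.460 = 1.764 mg/L.
Minimum DO = C_s − D_c = 11.8 − 1.764 = 10.04 mg/L.
x_c = v t_c = 0.150 m/s × 1.494 d × 86400 s/d = 19360 m ≈ 19.4 km.

t_c ≈ 1.49 d; D_c ≈ 1.76 mg/L; min DO ≈ 10.0 mg/L; x_c ≈ 19.4 km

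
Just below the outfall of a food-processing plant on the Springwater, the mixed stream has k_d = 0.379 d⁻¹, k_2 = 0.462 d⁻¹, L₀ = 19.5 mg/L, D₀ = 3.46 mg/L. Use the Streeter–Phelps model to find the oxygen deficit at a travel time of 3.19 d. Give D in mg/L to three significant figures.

D ≈ 6.98 mg/L

k_d L₀/(k_2−k_d) = 0.379×19.5/(0.462−0.379) = 7.391/0.08300 = 89.04 mg/L.
e^(−k_d t) = e^(−0.379×3.190) = 0.2985; e^(−k_2 t) = e^(−0.462×3.190) = 0.2291.
D = 89.04 × (0.2985 − 0.2291) + 3.46 × 0.2291 = 6.183 + 0.7925 = 6.975 mg/L.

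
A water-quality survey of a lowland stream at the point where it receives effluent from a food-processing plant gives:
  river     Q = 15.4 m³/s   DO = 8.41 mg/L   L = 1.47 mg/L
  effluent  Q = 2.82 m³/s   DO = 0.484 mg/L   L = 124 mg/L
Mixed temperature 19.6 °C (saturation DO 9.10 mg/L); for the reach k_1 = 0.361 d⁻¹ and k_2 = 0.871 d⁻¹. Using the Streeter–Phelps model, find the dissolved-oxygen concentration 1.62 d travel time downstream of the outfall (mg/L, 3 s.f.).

Mixed DO = (15.4×8.41 + 2.82×0.484)/(15.4+2.82) = 130.9/18.22 = 7.183 mg/L.
Mixed L₀ = (15.4×1.47 + 2.82×124)/(18.22) = 372.3/18.22 = 20.43 mg/L.
Initial deficit D₀ = C_s − DO₀ = 9.10 − 7.183 = 1.917 mg/L.
D(1.62) = [0.361×20.43/(0.871−0.361)](e^(−0.361×1.62) − e^(−0.871×1.62)) + 1.917 e^(−0.871×1.62)
= 14.46 × (0.5572 − 0.2439) + 1.917 × 0.2439 = 4.999 mg/L.
DO = 9.10 − 4.999 = 4.101 mg/L.

DO ≈ 4.10 mg/L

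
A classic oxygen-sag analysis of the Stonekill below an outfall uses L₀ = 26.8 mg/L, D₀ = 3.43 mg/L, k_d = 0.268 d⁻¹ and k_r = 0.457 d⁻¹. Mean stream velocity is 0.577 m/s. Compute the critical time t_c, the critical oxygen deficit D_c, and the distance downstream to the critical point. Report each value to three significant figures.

t_c ≈ 2.32 d; D_c ≈ 8.43 mg/L; x_c ≈ 116 km

t_c = [1/(k_r−k_d)] ln[(k_r/k_d)(1 − D₀(k_r−k_d)/(k_d L₀))]
= [1/(0.457−0.268)] ln[(0.457/0.268)(1 − 3.43×0.1890/(0.268×26.8))]
= (1/0.1890) ln[1.705 × 0.9097] = 5.291 × ln(1.551) = 5.291 × 0.4391 = 2.323 d.
D_c = (k_d/k_r) L₀ e^(−k_d t_c) = (0.268/0.457) × 26.8 × e^(−0.268×2.323) = 0.5864 × 26.8 × 0.5365 = 8.432 mg/L.
x_c = v t_c = 0.577 m/s × 2.323 d × 86400 s/d = 115800 m ≈ 116 km.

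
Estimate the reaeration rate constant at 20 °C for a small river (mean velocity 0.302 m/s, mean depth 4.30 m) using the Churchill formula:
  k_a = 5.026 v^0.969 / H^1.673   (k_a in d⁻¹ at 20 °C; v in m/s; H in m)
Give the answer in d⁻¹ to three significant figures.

k_a = 5.026 × 0.302^0.969 / 4.30^1.673 = 5.026 × 0.3134 / 11.48 = 0.1373 d⁻¹.

k_a ≈ 0.137 d⁻¹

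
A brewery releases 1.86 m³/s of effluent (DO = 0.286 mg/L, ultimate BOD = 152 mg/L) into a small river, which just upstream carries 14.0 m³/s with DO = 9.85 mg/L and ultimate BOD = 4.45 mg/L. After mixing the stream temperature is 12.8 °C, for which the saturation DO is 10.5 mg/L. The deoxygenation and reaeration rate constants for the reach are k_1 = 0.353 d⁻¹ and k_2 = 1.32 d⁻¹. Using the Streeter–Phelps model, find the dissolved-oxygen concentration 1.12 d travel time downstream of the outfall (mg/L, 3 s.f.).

DO ≈ 6.56 mg/L

Mixed DO = (14.0×9.85 + 1.86×0.286)/(14.0+1.86) = 138.4/15.86 = 8.728 mg/L.
Mixed L₀ = (14.0×4.45 + 1.86×152)/(15.86) = 345.0/15.86 = 21.75 mg/L.
Initial deficit D₀ = C_s − DO₀ = 10.5 − 8.728 = 1.772 mg/L.
D(1.12) = [0.353×21.75/(1.32−0.353)](e^(−0.353×1.12) − e^(−1.32×1.12)) + 1.772 e^(−1.32×1.12)
= 7.941 × (0.6734 − 0.2280) + 1.772 × 0.2280 = 3.941 mg/L.
DO = 10.5 − 3.941 = 6.559 mg/L.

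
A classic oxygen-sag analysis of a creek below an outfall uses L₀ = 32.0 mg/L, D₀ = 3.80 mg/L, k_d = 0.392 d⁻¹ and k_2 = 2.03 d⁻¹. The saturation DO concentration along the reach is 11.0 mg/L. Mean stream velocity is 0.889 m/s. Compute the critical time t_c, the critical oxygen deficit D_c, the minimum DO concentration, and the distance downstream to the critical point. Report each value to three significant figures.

t_c ≈ 0.585 d; D_c ≈ 4.91 mg/L; min DO ≈ 6.09 mg/L; x_c ≈ 45.0 km

t_c = [1/(k_2−k_d)] ln[(k_2/k_d)(1 − D₀(k_2−k_d)/(k_d L₀))]
= [1/(2.03−0.392)] ln[(2.03/0.392)(1 − 3.80×1.638/(0.392×32.0))]
= (1/1.638) ln[5.179 × 0.5038] = 0.6105 × ln(2.609) = 0.6105 × 0.9589 = 0.5854 d.
D_c = (k_d/k_2) L₀ e^(−k_d t_c) = (0.392/2.03) × 32.0 × e^(−0.392×0.5854) = 0.1931 × 32.0 × 0.7949 = 4.912 mg/L.
Minimum DO = C_s − D_c = 11.0 − 4.912 = 6.088 mg/L.
x_c = v t_c = 0.889 m/s × 0.5854 d × 86400 s/d = 44970 m ≈ 45.0 km.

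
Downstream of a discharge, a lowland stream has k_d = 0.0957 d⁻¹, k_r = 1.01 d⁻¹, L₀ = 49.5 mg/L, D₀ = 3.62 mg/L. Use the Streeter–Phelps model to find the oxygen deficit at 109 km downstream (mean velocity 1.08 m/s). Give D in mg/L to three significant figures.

Travel time t = x/v = 109 km / (1.08 m/s) = 109000 m / 1.08 m/s = 100900 s = 1.168 d.
k_d L₀/(k_r−k_d) = 0.0957×49.5/(1.01−0.0957) = 4.737/0.9143 = 5.181 mg/L.
e^(−k_d t) = e^(−0.0957×1.168) = 0.8942; e^(−k_r t) = e^(−1.01×1.168) = 0.3073.
D = 5.181 × (0.8942 − 0.3073) + 3.62 × 0.3073 = 3.041 + 1.113 = 4.153 mg/L.

D ≈ 4.15 mg/L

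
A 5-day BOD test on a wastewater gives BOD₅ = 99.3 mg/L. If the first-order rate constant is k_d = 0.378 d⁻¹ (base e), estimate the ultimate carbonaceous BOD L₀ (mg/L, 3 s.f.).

BOD₅ = L₀(1 − e^(−5k_d)) ⇒ L₀ = BOD₅ / (1 − e^(−5×0.378))
= 99.3 / (1 − 0.1511) = 99.3 / 0.8489 = 117.0 mg/L.

L₀ ≈ 117 mg/L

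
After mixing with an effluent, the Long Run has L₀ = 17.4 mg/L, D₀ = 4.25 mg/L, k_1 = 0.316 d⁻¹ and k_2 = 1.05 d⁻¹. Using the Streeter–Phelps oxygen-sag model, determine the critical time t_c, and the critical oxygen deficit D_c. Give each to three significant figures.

t_c ≈ 0.495 d; D_c ≈ 4.48 mg/L

With k_2/k_1 = 3.323 and 1 − D₀(k_2−k_1)/(k_1 L₀) = 0.4327,
t_c = ln(3.323 × 0.4327) / (1.05 − 0.316) = ln(1.438) / 0.7340 = 0.3630/0.7340 = 0.4945 d.
D_c = (k_1/k_2) L₀ e^(−k_1 t_c) = (0.316/1.05) × 17.4 × e^(−0.316×0.4945) = 0.3010 × 17.4 × 0.8553 = 4.479 mg/L.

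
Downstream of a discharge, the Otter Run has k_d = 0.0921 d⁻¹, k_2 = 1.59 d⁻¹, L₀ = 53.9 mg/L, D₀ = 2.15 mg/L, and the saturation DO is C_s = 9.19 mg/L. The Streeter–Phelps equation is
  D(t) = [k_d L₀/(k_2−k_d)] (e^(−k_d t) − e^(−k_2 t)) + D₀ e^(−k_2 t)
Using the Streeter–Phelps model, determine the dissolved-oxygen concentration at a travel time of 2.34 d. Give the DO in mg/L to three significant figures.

k_d L₀/(k_2−k_d) = 0.0921×53.9/(1.59−0.0921) = 4.964/1.498 = 3.314 mg/L.
e^(−k_d t) = e^(−0.0921×2.340) = 0.8061; e^(−k_2 t) = e^(−1.59×2.340) = 0.02422.
D = 3.314 × (0.8061 − 0.02422) + 2.15 × 0.02422 = 2.591 + 0.05207 = 2.643 mg/L.
DO = C_s − D = 9.19 − 2.643 = 6.547 mg/L.

DO ≈ 6.55 mg/L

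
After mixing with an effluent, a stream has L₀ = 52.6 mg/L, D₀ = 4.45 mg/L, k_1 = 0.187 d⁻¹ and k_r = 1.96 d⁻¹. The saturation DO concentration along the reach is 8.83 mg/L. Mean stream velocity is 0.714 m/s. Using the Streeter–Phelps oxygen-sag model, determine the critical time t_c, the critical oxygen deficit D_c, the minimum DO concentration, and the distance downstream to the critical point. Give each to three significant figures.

t_c ≈ 0.411 d; D_c ≈ 4.65 mg/L; min DO ≈ 4.18 mg/L; x_c ≈ 25.4 km

t_c = [1/(k_r−k_1)] ln[(k_r/k_1)(1 − D₀(k_r−k_1)/(k_1 L₀))]
= [1/(1.96−0.187)] ln[(1.96/0.187)(1 − 4.45×1.773/(0.187×52.6))]
= (1/1.773) ln[10.48 × 0.1979] = 0.5640 × ln(2.074) = 0.5640 × 0.7295 = 0.4114 d.
L(t_c) = L₀ e^(−k_1 t_c) = 52.6 × 0.9259 = 48.70 mg/L, and at the critical point k_r D_c = k_1 L, so D_c = (0.187/1.96) × 48.70 = 4.647 mg/L.
Minimum DO = C_s − D_c = 8.83 − 4.647 = 4.183 mg/L.
x_c = v t_c = 0.714 m/s × 0.4114 d × 86400 s/d = 25380 m ≈ 25.4 km.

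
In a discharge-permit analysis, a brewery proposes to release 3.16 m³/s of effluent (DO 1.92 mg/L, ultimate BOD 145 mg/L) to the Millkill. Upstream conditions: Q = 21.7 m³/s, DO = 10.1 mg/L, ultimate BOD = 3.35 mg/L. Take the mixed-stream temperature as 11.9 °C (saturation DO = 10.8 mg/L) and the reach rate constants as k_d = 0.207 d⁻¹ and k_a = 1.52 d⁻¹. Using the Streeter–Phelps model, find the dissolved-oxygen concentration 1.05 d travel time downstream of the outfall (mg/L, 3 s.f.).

Mixed DO = (21.7×10.1 + 3.16×1.92)/(21.7+3.16) = 225.2/24.86 = 9.060 mg/L.
Mixed L₀ = (21.7×3.35 + 3.16×145)/(24.86) = 530.9/24.86 = 21.36 mg/L.
Initial deficit D₀ = C_s − DO₀ = 10.8 − 9.060 = 1.740 mg/L.
D(1.05) = [0.207×21.36/(1.52−0.207)](e^(−0.207×1.05) − e^(−1.52×1.05)) + 1.740 e^(−1.52×1.05)
= 3.367 × (0.8046 − 0.2027) + 1.740 × 0.2027 = 2.379 mg/L.
DO = 10.8 − 2.379 = 8.421 mg/L.

DO ≈ 8.42 mg/L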